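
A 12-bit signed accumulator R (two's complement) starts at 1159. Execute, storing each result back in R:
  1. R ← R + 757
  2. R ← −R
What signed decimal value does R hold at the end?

Start: R = 1159 = 010010000111.
R = 1159 + 757 = 1916 = 011101111100
R = −(1916) = -1916 = 100010000100

-1916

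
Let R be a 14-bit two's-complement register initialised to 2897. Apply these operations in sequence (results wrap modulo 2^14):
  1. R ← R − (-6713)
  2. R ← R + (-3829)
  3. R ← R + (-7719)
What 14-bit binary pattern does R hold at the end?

Start: R = 2897 = 00101101010001.
R = 2897 − (-6713) = 9610; wraps to -6774 = 10010110001010
R = -6774 + (-3829) = -10603; wraps to 5781 = 01011010010101
R = 5781 + (-7719) = -1938 = 11100001101110

11100001101110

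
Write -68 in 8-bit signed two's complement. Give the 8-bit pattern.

10111100

|-68| = 68 = 01000100 in 8 bits.
Invert the bits: 10111011. Add 1: 10111100.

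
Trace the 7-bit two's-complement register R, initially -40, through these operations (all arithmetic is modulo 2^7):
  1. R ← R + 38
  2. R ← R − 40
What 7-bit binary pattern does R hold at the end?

Start: R = -40 = 1011000.
R = -40 + 38 = -2 = 1111110
R = -2 − 40 = -42 = 1010110

1010110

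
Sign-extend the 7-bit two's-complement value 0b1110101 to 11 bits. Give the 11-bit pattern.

11111110101

MSB of 1110101 is 1; replicate it into the new high bits.
1111|1110101 → 11111110101 (still -11).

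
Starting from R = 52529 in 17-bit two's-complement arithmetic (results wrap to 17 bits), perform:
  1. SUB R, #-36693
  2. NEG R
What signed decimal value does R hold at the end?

41850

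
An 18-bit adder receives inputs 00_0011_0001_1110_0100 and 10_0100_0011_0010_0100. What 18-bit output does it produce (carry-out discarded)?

  000011000111100100
+ 100100001100100100
= 100111010100001000

100111010100001000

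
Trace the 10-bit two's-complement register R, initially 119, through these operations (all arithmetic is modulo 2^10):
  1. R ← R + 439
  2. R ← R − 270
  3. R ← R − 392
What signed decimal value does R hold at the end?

-104

Start: R = 119 = 0001110111.
R = 119 + 439 = 558; wraps to -466 = 1000101110
R = -466 − 270 = -736; wraps to 288 = 0100100000
R = 288 − 392 = -104 = 1110011000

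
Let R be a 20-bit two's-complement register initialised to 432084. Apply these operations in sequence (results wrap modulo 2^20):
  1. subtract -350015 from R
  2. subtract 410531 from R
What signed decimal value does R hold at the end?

371568

Start: R = 432084 = 01101001011111010100.
R = 432084 − (-350015) = 782099; wraps to -266477 = 10111110111100010011
R = -266477 − 410531 = -677008; wraps to 371568 = 01011010101101110000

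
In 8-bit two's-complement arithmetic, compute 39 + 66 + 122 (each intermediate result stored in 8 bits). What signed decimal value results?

-29

39 + 66 = 105 (01101001)
105 + 122 = 227 → wraps to -29 (11100011)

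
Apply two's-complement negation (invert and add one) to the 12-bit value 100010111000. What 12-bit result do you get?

Invert: 011101000111. Add 1: 011101001000.

011101001000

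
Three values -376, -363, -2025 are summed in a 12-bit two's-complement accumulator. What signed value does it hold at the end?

1332

-376 + (-363) = -739 (110100011101)
-739 + (-2025) = -2764 → wraps to 1332 (010100110100)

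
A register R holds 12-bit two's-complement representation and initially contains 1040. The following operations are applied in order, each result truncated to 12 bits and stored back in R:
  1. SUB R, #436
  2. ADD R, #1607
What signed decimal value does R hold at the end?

Start: R = 1040 = 010000010000.
R = 1040 − 436 = 604 = 001001011100
R = 604 + 1607 = 2211; wraps to -1885 = 100010100011

-1885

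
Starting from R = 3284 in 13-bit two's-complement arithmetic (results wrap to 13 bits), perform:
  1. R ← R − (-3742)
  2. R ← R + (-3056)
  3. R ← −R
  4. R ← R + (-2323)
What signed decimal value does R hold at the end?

1899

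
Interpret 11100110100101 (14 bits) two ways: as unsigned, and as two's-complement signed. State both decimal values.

unsigned = 14757, signed = -1627

Unsigned: 11100110100101 = 14757.
Signed: MSB=1 → 14757 − 16384 = -1627.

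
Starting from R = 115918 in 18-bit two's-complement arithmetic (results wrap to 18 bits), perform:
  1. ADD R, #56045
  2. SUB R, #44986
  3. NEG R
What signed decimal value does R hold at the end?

-126977

Start: R = 115918 = 011100010011001110.
R = 115918 + 56045 = 171963; wraps to -90181 = 101001111110111011
R = -90181 − 44986 = -135167; wraps to 126977 = 011111000000000001
R = −(126977) = -126977 = 100000111111111111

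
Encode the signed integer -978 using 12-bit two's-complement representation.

110000101110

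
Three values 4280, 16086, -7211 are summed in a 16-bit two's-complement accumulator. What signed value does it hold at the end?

4280 + 16086 = 20366 (0100111110001110)
20366 + (-7211) = 13155 (0011001101100011)

13155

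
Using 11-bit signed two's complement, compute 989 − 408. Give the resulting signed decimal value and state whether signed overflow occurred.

581; no overflow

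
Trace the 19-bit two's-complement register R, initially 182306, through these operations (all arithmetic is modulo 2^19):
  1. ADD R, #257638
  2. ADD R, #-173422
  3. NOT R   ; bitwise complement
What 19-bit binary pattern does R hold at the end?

0111110111011100101

Start: R = 182306 = 0101100100000100010.
R = 182306 + 257638 = 439944; wraps to -84344 = 1101011011010001000
R = -84344 + (-173422) = -257766 = 1000001000100011010
R = NOT 1000001000100011010 = 0111110111011100101 = 257765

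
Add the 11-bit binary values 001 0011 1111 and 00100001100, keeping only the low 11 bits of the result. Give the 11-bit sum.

01001001011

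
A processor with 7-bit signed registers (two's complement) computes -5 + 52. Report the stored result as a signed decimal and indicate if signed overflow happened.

47; no overflow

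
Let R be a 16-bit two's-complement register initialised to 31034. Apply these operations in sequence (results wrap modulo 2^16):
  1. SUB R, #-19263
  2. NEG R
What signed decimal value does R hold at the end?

15239

Start: R = 31034 = 0111100100111010.
R = 31034 − (-19263) = 50297; wraps to -15239 = 1100010001111001
R = −(-15239) = 15239 = 0011101110000111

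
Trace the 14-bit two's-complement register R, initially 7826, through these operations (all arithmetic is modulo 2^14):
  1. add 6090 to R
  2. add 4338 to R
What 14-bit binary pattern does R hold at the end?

00011101001110

Start: R = 7826 = 01111010010010.
R = 7826 + 6090 = 13916; wraps to -2468 = 11011001011100
R = -2468 + 4338 = 1870 = 00011101001110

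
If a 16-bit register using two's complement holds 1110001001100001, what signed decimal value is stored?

MSB is 1, so the value is negative.
Unsigned reading: 57953. Subtract 2^16 = 65536: 57953 − 65536 = -7583.

-7583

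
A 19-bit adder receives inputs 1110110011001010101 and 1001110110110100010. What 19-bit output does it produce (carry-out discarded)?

  1110110011001010101
+ 1001110110110100010
= 1000101001111110111  (discard carry-out 1)

1000101001111110111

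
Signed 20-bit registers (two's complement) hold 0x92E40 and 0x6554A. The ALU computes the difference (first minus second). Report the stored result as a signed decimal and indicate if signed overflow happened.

186614; overflow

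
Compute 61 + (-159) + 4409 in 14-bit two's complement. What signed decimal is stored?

4311

61 + (-159) = -98 (11111110011110)
-98 + 4409 = 4311 (01000011010111)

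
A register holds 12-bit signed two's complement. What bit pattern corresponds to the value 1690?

011010011010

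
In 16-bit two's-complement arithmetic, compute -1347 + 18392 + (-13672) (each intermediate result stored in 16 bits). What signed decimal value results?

3373

-1347 + 18392 = 17045 (0100001010010101)
17045 + (-13672) = 3373 (0000110100101101)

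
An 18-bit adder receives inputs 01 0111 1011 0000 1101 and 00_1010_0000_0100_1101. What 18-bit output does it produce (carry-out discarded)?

  010111101100001101
+ 001010000001001101
= 100001101101011010

100001101101011010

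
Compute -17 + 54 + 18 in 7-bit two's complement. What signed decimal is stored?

55

-17 + 54 = 37 (0100101)
37 + 18 = 55 (0110111)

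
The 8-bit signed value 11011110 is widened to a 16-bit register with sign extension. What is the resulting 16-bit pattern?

1111111111011110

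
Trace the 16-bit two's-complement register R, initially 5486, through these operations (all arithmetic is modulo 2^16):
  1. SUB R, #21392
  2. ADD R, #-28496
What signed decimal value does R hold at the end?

21134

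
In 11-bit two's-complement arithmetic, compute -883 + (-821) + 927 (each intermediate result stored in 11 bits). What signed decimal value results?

-883 + (-821) = -1704 → wraps to 344 (00101011000)
344 + 927 = 1271 → wraps to -777 (10011110111)

-777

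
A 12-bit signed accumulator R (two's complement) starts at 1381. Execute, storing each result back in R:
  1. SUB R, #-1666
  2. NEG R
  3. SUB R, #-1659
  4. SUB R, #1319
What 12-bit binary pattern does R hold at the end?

Start: R = 1381 = 010101100101.
R = 1381 − (-1666) = 3047; wraps to -1049 = 101111100111
R = −(-1049) = 1049 = 010000011001
R = 1049 − (-1659) = 2708; wraps to -1388 = 101010010100
R = -1388 − 1319 = -2707; wraps to 1389 = 010101101101

010101101101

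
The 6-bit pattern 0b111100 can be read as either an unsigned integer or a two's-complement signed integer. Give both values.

Unsigned: 111100 = 60.
Signed: MSB=1 → 60 − 64 = -4.

unsigned = 60, signed = -4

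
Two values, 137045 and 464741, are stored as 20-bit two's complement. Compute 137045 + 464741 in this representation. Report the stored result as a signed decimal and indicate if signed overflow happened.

-446790; overflow

137045 → 00100001011101010101
464741 → 01110001011101100101
  00100001011101010101
+ 01110001011101100101
= 10010010111010111010
Result 10010010111010111010: MSB = 1 → 601786 − 1048576 = -446790.
Both addends are non-negative but the stored result is negative: signed overflow. The true value 137045 + 464741 = 601786 lies outside [-524288, 524287].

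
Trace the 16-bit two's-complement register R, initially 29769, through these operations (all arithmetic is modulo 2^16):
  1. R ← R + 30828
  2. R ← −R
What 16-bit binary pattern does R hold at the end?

0001001101001011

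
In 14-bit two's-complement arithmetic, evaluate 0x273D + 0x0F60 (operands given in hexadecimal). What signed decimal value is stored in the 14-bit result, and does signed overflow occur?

0x273D = 10011100111101 = -6339 (signed)
0x0F60 = 00111101100000 = 3936 (signed)
  10011100111101
+ 00111101100000
= 11011010011101
Result 11011010011101: MSB = 1 → 13981 − 16384 = -2403.
Addends have opposite signs, so signed overflow cannot occur.

-2403; no overflow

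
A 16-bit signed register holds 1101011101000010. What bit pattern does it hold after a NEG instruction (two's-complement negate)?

Invert: 0010100010111101. Add 1: 0010100010111110.

0010100010111110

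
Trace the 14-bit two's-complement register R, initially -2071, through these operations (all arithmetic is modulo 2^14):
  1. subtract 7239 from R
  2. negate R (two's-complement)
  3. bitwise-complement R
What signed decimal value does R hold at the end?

Start: R = -2071 = 11011111101001.
R = -2071 − 7239 = -9310; wraps to 7074 = 01101110100010
R = −(7074) = -7074 = 10010001011110
R = NOT 10010001011110 = 01101110100001 = 7073

7073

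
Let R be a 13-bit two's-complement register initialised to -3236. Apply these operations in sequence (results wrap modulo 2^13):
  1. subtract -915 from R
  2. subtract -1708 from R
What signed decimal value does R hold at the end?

-613

Start: R = -3236 = 1001101011100.
R = -3236 − (-915) = -2321 = 1011011101111
R = -2321 − (-1708) = -613 = 1110110011011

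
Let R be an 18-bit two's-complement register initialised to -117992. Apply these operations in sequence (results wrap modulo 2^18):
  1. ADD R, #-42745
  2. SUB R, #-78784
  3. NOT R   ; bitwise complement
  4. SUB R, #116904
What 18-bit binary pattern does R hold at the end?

110111011101111000

Start: R = -117992 = 100011001100011000.
R = -117992 + (-42745) = -160737; wraps to 101407 = 011000110000011111
R = 101407 − (-78784) = 180191; wraps to -81953 = 101011111111011111
R = NOT 101011111111011111 = 010100000000100000 = 81952
R = 81952 − 116904 = -34952 = 110111011101111000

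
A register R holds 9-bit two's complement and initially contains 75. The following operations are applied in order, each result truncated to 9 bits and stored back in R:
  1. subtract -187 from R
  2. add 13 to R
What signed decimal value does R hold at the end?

-237

Start: R = 75 = 001001011.
R = 75 − (-187) = 262; wraps to -250 = 100000110
R = -250 + 13 = -237 = 100010011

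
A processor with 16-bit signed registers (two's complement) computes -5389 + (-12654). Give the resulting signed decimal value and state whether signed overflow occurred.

-5389 → 1110101011110011
-12654 → 1100111010010010
  1110101011110011
+ 1100111010010010
= 1011100110000101  (discard carry-out 1)
Result 1011100110000101: MSB = 1 → 47493 − 65536 = -18043.
Both addends are negative and so is the stored result: no signed overflow.

-18043; no overflow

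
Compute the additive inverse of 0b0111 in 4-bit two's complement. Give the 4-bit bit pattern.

1001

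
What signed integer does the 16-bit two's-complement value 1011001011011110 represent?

MSB is 1, so the value is negative.
Unsigned reading: 45790. Subtract 2^16 = 65536: 45790 − 65536 = -19746.

-19746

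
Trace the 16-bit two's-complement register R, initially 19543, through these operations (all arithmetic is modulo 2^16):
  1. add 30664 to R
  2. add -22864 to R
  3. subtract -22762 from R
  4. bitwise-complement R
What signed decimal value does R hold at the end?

15430

Start: R = 19543 = 0100110001010111.
R = 19543 + 30664 = 50207; wraps to -15329 = 1100010000011111
R = -15329 + (-22864) = -38193; wraps to 27343 = 0110101011001111
R = 27343 − (-22762) = 50105; wraps to -15431 = 1100001110111001
R = NOT 1100001110111001 = 0011110001000110 = 15430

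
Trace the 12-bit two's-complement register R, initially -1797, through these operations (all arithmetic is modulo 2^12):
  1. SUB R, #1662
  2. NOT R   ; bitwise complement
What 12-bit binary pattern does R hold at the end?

Start: R = -1797 = 100011111011.
R = -1797 − 1662 = -3459; wraps to 637 = 001001111101
R = NOT 001001111101 = 110110000010 = -638

110110000010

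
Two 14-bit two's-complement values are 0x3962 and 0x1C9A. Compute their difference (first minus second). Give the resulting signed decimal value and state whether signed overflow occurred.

0x3962 = 11100101100010 = -1694 (signed)
0x1C9A = 01110010011010 = 7322 (signed)
Subtract via negate-and-add: invert 01110010011010 + 1 = 10001101100110 (i.e. -7322).
  11100101100010
+ 10001101100110
= 01110011001000  (discard carry-out 1)
Result 01110011001000: MSB = 0 → value 7368.
Both addends (after negating the subtrahend) are negative but the stored result is non-negative: signed overflow. The true value -1694 − 7322 = -9016 lies outside [-8192, 8191].

7368; overflow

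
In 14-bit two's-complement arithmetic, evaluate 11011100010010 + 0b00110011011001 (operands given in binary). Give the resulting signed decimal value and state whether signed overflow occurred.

1003; no overflow

11011100010010 = -2286 (signed)
0b00110011011001 → 00110011011001 = 3289 (signed)
  11011100010010
+ 00110011011001
= 00001111101011  (discard carry-out 1)
Result 00001111101011: MSB = 0 → value 1003.
Addends have opposite signs, so signed overflow cannot occur.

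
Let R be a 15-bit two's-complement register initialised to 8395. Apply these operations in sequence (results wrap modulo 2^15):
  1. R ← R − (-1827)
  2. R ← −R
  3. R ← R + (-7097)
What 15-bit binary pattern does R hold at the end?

011110001011001

Start: R = 8395 = 010000011001011.
R = 8395 − (-1827) = 10222 = 010011111101110
R = −(10222) = -10222 = 101100000010010
R = -10222 + (-7097) = -17319; wraps to 15449 = 011110001011001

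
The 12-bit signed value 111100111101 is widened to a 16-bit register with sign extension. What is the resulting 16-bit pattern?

1111111100111101

MSB of 111100111101 is 1; replicate it into the new high bits.
1111|111100111101 → 1111111100111101 (still -195).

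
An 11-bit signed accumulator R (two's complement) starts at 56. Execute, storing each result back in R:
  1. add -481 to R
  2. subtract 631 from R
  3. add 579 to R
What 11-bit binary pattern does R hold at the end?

11000100011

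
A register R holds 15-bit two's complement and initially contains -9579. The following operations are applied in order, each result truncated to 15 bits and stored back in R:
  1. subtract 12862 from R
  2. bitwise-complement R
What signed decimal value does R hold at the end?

-10328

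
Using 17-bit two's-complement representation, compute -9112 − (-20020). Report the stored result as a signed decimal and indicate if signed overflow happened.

-9112 → 11101110001101000
-20020 → 11011000111001100
Subtract via negate-and-add: invert 11011000111001100 + 1 = 00100111000110100 (i.e. 20020).
  11101110001101000
+ 00100111000110100
= 00010101010011100  (discard carry-out 1)
Result 00010101010011100: MSB = 0 → value 10908.
Addends (after negating the subtrahend) have opposite signs, so signed overflow cannot occur.

10908; no overflow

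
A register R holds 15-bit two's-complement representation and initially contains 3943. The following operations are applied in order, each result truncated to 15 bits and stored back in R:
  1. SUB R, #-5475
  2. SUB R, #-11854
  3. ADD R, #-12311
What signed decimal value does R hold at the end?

Start: R = 3943 = 000111101100111.
R = 3943 − (-5475) = 9418 = 010010011001010
R = 9418 − (-11854) = 21272; wraps to -11496 = 101001100011000
R = -11496 + (-12311) = -23807; wraps to 8961 = 010001100000001

8961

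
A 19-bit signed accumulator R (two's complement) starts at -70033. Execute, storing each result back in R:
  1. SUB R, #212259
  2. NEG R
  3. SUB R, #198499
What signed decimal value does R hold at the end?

Start: R = -70033 = 1101110111001101111.
R = -70033 − 212259 = -282292; wraps to 241996 = 0111011000101001100
R = −(241996) = -241996 = 1000100111010110100
R = -241996 − 198499 = -440495; wraps to 83793 = 0010100011101010001

83793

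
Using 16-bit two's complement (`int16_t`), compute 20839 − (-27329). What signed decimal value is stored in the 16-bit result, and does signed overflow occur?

20839 → 0101000101100111
-27329 → 1001010100111111
Subtract via negate-and-add: invert 1001010100111111 + 1 = 0110101011000001 (i.e. 27329).
  0101000101100111
+ 0110101011000001
= 1011110000101000
Result 1011110000101000: MSB = 1 → 48168 − 65536 = -17368.
Both addends (after negating the subtrahend) are non-negative but the stored result is negative: signed overflow. The true value 20839 − (-27329) = 48168 lies outside [-32768, 32767].

-17368; overflow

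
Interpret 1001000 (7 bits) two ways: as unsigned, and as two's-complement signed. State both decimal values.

Unsigned: 1001000 = 72.
Signed: MSB=1 → 72 − 128 = -56.

unsigned = 72, signed = -56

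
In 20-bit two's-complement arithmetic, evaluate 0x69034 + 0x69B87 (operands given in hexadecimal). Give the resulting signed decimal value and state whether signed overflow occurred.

0x69034 = 01101001000000110100 = 430132 (signed)
0x69B87 = 01101001101110000111 = 433031 (signed)
  01101001000000110100
+ 01101001101110000111
= 11010010101110111011
Result 11010010101110111011: MSB = 1 → 863163 − 1048576 = -185413.
Both addends are non-negative but the stored result is negative: signed overflow. The true value 430132 + 433031 = 863163 lies outside [-524288, 524287].

-185413; overflow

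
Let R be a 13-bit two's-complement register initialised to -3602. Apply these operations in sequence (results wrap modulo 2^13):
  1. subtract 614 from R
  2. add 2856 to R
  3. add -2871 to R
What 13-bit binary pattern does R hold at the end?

Start: R = -3602 = 1000111101110.
R = -3602 − 614 = -4216; wraps to 3976 = 0111110001000
R = 3976 + 2856 = 6832; wraps to -1360 = 1101010110000
R = -1360 + (-2871) = -4231; wraps to 3961 = 0111101111001

0111101111001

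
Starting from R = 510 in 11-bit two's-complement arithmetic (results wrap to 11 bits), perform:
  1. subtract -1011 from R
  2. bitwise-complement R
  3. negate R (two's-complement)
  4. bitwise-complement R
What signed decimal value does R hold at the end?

Start: R = 510 = 00111111110.
R = 510 − (-1011) = 1521; wraps to -527 = 10111110001
R = NOT 10111110001 = 01000001110 = 526
R = −(526) = -526 = 10111110010
R = NOT 10111110010 = 01000001101 = 525

525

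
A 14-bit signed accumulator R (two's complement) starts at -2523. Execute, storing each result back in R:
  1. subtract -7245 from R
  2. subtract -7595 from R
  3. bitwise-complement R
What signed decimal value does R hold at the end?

Start: R = -2523 = 11011000100101.
R = -2523 − (-7245) = 4722 = 01001001110010
R = 4722 − (-7595) = 12317; wraps to -4067 = 11000000011101
R = NOT 11000000011101 = 00111111100010 = 4066

4066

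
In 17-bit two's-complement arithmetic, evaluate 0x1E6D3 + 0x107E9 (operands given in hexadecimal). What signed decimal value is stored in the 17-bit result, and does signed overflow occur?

0x1E6D3 = 11110011011010011 = -6445 (signed)
0x107E9 = 10000011111101001 = -63511 (signed)
  11110011011010011
+ 10000011111101001
= 01110111010111100  (discard carry-out 1)
Result 01110111010111100: MSB = 0 → value 61116.
Both addends are negative but the stored result is non-negative: signed overflow. The true value -6445 + (-63511) = -69956 lies outside [-65536, 65535].

61116; overflow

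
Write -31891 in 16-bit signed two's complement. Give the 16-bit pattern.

|-31891| = 31891 = 0111110010010011 in 16 bits.
Invert the bits: 1000001101101100. Add 1: 1000001101101101.

1000001101101101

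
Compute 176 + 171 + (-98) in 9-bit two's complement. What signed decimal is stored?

249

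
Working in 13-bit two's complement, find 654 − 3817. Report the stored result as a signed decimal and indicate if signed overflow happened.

-3163; no overflow

654 → 0001010001110
3817 → 0111011101001
Subtract via negate-and-add: invert 0111011101001 + 1 = 1000100010111 (i.e. -3817).
  0001010001110
+ 1000100010111
= 1001110100101
Result 1001110100101: MSB = 1 → 5029 − 8192 = -3163.
Addends (after negating the subtrahend) have opposite signs, so signed overflow cannot occur.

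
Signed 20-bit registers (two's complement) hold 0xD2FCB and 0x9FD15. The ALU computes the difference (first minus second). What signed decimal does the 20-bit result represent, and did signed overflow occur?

209590; no overflow

0xD2FCB = 11010010111111001011 = -184373 (signed)
0x9FD15 = 10011111110100010101 = -393963 (signed)
Subtract via negate-and-add: invert 10011111110100010101 + 1 = 01100000001011101011 (i.e. 393963).
  11010010111111001011
+ 01100000001011101011
= 00110011001010110110  (discard carry-out 1)
Result 00110011001010110110: MSB = 0 → value 209590.
Addends (after negating the subtrahend) have opposite signs, so signed overflow cannot occur.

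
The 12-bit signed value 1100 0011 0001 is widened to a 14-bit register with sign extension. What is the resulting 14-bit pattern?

11110000110001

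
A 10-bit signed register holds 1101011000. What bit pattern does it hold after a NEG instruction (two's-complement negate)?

Invert: 0010100111. Add 1: 0010101000.
Check: 1101011000 = -168, 0010101000 = 168.

0010101000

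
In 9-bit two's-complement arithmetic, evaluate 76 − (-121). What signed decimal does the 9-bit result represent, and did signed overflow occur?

197; no overflow

76 → 001001100
-121 → 110000111
Subtract via negate-and-add: invert 110000111 + 1 = 001111001 (i.e. 121).
  001001100
+ 001111001
= 011000101
Result 011000101: MSB = 0 → value 197.
Both addends (after negating the subtrahend) are non-negative and so is the stored result: no signed overflow.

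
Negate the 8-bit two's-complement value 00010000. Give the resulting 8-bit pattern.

Invert: 11101111. Add 1: 11110000.
Check: 00010000 = 16, 11110000 = -16.

11110000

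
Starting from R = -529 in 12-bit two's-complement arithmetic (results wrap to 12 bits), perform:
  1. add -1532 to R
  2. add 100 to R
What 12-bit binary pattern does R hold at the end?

Start: R = -529 = 110111101111.
R = -529 + (-1532) = -2061; wraps to 2035 = 011111110011
R = 2035 + 100 = 2135; wraps to -1961 = 100001010111

100001010111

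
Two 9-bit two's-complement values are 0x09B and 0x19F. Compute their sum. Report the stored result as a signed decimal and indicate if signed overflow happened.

58; no overflow

0x09B = 010011011 = 155 (signed)
0x19F = 110011111 = -97 (signed)
  010011011
+ 110011111
= 000111010  (discard carry-out 1)
Result 000111010: MSB = 0 → value 58.
Addends have opposite signs, so signed overflow cannot occur.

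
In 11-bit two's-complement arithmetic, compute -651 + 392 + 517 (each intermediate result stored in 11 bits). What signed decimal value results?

-651 + 392 = -259 (11011111101)
-259 + 517 = 258 (00100000010)

258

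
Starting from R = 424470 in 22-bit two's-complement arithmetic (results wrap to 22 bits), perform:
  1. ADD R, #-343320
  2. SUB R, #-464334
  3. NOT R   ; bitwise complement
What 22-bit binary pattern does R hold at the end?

Start: R = 424470 = 0001100111101000010110.
R = 424470 + (-343320) = 81150 = 0000010011110011111110
R = 81150 − (-464334) = 545484 = 0010000101001011001100
R = NOT 0010000101001011001100 = 1101111010110100110011 = -545485

1101111010110100110011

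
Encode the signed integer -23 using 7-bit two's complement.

|-23| = 23 = 0010111 in 7 bits.
Invert the bits: 1101000. Add 1: 1101001.

1101001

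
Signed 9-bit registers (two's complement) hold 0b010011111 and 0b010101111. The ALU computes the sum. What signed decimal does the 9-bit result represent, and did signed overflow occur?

-178; overflow

0b010011111 → 010011111 = 159 (signed)
0b010101111 → 010101111 = 175 (signed)
  010011111
+ 010101111
= 101001110
Result 101001110: MSB = 1 → 334 − 512 = -178.
Both addends are non-negative but the stored result is negative: signed overflow. The true value 159 + 175 = 334 lies outside [-256, 255].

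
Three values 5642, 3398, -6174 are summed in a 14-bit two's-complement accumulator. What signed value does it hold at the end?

2866

5642 + 3398 = 9040 → wraps to -7344 (10001101010000)
-7344 + (-6174) = -13518 → wraps to 2866 (00101100110010)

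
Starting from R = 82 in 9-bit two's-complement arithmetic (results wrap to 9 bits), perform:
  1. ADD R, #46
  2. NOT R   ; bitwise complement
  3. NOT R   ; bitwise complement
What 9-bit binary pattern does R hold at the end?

Start: R = 82 = 001010010.
R = 82 + 46 = 128 = 010000000
R = NOT 010000000 = 101111111 = -129
R = NOT 101111111 = 010000000 = 128

010000000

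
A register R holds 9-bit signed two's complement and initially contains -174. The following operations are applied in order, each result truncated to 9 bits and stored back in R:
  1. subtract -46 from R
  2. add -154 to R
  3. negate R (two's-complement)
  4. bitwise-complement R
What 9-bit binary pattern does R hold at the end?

Start: R = -174 = 101010010.
R = -174 − (-46) = -128 = 110000000
R = -128 + (-154) = -282; wraps to 230 = 011100110
R = −(230) = -230 = 100011010
R = NOT 100011010 = 011100101 = 229

011100101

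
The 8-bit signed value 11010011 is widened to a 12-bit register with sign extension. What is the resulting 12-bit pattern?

MSB of 11010011 is 1; replicate it into the new high bits.
1111|11010011 → 111111010011 (still -45).

111111010011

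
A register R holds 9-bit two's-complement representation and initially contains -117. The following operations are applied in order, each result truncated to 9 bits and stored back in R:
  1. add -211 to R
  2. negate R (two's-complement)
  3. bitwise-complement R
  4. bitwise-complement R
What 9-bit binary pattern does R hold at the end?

101001000

Start: R = -117 = 110001011.
R = -117 + (-211) = -328; wraps to 184 = 010111000
R = −(184) = -184 = 101001000
R = NOT 101001000 = 010110111 = 183
R = NOT 010110111 = 101001000 = -184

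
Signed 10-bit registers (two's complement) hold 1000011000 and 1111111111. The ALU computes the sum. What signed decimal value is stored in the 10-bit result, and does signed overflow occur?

-489; no overflow

1000011000 = -488 (signed)
1111111111 = -1 (signed)
  1000011000
+ 1111111111
= 1000010111  (discard carry-out 1)
Result 1000010111: MSB = 1 → 535 − 1024 = -489.
Both addends are negative and so is the stored result: no signed overflow.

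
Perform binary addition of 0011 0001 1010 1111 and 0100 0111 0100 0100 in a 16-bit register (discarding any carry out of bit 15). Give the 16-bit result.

0111100011110011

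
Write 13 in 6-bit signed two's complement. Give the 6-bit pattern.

001101

13 is non-negative, so write it directly in 6 bits: 001101.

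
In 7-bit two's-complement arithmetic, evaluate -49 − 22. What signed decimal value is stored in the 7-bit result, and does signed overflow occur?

-49 → 1001111
22 → 0010110
Subtract via negate-and-add: invert 0010110 + 1 = 1101010 (i.e. -22).
  1001111
+ 1101010
= 0111001  (discard carry-out 1)
Result 0111001: MSB = 0 → value 57.
Both addends (after negating the subtrahend) are negative but the stored result is non-negative: signed overflow. The true value -49 − 22 = -71 lies outside [-64, 63].

57; overflow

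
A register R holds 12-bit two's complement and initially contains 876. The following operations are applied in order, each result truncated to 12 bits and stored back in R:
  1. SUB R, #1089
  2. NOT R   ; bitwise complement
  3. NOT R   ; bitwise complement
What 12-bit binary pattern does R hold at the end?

111100101011

Start: R = 876 = 001101101100.
R = 876 − 1089 = -213 = 111100101011
R = NOT 111100101011 = 000011010100 = 212
R = NOT 000011010100 = 111100101011 = -213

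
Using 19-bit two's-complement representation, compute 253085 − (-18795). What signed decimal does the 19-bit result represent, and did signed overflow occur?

253085 → 0111101110010011101
-18795 → 1111011011010010101
Subtract via negate-and-add: invert 1111011011010010101 + 1 = 0000100100101101011 (i.e. 18795).
  0111101110010011101
+ 0000100100101101011
= 1000010011000001000
Result 1000010011000001000: MSB = 1 → 271880 − 524288 = -252408.
Both addends (after negating the subtrahend) are non-negative but the stored result is negative: signed overflow. The true value 253085 − (-18795) = 271880 lies outside [-262144, 262143].

-252408; overflow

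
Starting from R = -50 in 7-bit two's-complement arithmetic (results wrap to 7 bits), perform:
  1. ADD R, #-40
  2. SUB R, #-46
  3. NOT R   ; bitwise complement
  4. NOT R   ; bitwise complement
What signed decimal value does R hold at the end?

Start: R = -50 = 1001110.
R = -50 + (-40) = -90; wraps to 38 = 0100110
R = 38 − (-46) = 84; wraps to -44 = 1010100
R = NOT 1010100 = 0101011 = 43
R = NOT 0101011 = 1010100 = -44

-44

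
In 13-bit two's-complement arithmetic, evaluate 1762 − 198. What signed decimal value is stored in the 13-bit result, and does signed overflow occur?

1564; no overflow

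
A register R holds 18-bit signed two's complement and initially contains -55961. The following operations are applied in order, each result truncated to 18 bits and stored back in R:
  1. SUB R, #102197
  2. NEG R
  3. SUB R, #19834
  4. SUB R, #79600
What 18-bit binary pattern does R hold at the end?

001110010101100100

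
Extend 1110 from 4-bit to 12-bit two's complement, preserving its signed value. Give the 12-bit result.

MSB of 1110 is 1; replicate it into the new high bits.
11111111|1110 → 111111111110 (still -2).

111111111110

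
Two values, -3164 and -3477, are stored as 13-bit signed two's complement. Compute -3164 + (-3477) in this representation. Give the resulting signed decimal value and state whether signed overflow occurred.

-3164 → 1001110100100
-3477 → 1001001101011
  1001110100100
+ 1001001101011
= 0011000001111  (discard carry-out 1)
Result 0011000001111: MSB = 0 → value 1551.
Both addends are negative but the stored result is non-negative: signed overflow. The true value -3164 + (-3477) = -6641 lies outside [-4096, 4095].

1551; overflow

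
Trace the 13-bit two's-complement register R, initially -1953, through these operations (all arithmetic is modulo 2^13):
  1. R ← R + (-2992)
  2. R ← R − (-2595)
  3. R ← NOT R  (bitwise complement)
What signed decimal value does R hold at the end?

Start: R = -1953 = 1100001011111.
R = -1953 + (-2992) = -4945; wraps to 3247 = 0110010101111
R = 3247 − (-2595) = 5842; wraps to -2350 = 1011011010010
R = NOT 1011011010010 = 0100100101101 = 2349

2349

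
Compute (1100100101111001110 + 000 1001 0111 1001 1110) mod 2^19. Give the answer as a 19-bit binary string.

1101110001101101100

  1100100101111001110
+ 0001001011110011110
= 1101110001101101100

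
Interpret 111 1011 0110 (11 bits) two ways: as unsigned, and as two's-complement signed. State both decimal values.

Unsigned: 11110110110 = 1974.
Signed: MSB=1 → 1974 − 2048 = -74.

unsigned = 1974, signed = -74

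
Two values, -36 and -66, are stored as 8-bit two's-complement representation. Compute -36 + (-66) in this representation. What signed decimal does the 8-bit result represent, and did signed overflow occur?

-102; no overflow

-36 → 11011100
-66 → 10111110
  11011100
+ 10111110
= 10011010  (discard carry-out 1)
Result 10011010: MSB = 1 → 154 − 256 = -102.
Both addends are negative and so is the stored result: no signed overflow.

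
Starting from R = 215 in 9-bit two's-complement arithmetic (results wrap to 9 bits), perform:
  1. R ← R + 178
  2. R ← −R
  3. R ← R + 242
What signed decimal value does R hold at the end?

Start: R = 215 = 011010111.
R = 215 + 178 = 393; wraps to -119 = 110001001
R = −(-119) = 119 = 001110111
R = 119 + 242 = 361; wraps to -151 = 101101001

-151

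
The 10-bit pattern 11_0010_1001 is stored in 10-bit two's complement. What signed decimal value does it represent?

MSB is 1, so the value is negative.
Unsigned reading: 809. Subtract 2^10 = 1024: 809 − 1024 = -215.

-215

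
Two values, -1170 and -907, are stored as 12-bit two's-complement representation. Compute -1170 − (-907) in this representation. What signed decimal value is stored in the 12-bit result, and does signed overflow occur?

-263; no overflow

-1170 → 101101101110
-907 → 110001110101
Subtract via negate-and-add: invert 110001110101 + 1 = 001110001011 (i.e. 907).
  101101101110
+ 001110001011
= 111011111001
Result 111011111001: MSB = 1 → 3833 − 4096 = -263.
Addends (after negating the subtrahend) have opposite signs, so signed overflow cannot occur.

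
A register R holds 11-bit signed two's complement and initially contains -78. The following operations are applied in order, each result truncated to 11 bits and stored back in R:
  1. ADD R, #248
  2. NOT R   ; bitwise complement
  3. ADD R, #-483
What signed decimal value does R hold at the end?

Start: R = -78 = 11110110010.
R = -78 + 248 = 170 = 00010101010
R = NOT 00010101010 = 11101010101 = -171
R = -171 + (-483) = -654 = 10101110010

-654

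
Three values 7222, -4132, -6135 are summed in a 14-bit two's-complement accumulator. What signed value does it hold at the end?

-3045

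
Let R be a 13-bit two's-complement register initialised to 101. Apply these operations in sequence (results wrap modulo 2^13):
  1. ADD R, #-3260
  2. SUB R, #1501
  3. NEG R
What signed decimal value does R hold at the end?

Start: R = 101 = 0000001100101.
R = 101 + (-3260) = -3159 = 1001110101001
R = -3159 − 1501 = -4660; wraps to 3532 = 0110111001100
R = −(3532) = -3532 = 1001000110100

-3532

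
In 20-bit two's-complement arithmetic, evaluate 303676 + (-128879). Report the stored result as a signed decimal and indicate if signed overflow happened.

303676 → 01001010001000111100
-128879 → 11100000100010010001
  01001010001000111100
+ 11100000100010010001
= 00101010101011001101  (discard carry-out 1)
Result 00101010101011001101: MSB = 0 → value 174797.
Addends have opposite signs, so signed overflow cannot occur.

174797; no overflow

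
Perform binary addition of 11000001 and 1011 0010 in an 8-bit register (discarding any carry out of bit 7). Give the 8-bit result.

  11000001
+ 10110010
= 01110011  (discard carry-out 1)

01110011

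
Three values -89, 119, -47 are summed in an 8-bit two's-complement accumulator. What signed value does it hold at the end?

-17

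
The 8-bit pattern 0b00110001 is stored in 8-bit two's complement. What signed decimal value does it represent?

MSB is 0, so the value is non-negative: 00110001 = 49.

49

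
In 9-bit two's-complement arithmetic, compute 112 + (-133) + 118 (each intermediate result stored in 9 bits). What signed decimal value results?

112 + (-133) = -21 (111101011)
-21 + 118 = 97 (001100001)

97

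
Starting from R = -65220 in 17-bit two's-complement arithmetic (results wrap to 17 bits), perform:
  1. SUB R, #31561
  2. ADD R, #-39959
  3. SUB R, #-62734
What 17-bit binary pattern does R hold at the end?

Start: R = -65220 = 10000000100111100.
R = -65220 − 31561 = -96781; wraps to 34291 = 01000010111110011
R = 34291 + (-39959) = -5668 = 11110100111011100
R = -5668 − (-62734) = 57066 = 01101111011101010

01101111011101010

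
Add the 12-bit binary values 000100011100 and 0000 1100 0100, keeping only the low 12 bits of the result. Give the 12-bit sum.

000111100000

  000100011100
+ 000011000100
= 000111100000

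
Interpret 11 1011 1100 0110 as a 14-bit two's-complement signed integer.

-1082

MSB is 1, so the value is negative.
Unsigned reading: 15302. Subtract 2^14 = 16384: 15302 − 16384 = -1082.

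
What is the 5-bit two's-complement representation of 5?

00101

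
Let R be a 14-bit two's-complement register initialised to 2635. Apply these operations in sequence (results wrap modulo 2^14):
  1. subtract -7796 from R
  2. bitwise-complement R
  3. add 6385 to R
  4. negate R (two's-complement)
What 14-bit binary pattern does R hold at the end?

Start: R = 2635 = 00101001001011.
R = 2635 − (-7796) = 10431; wraps to -5953 = 10100010111111
R = NOT 10100010111111 = 01011101000000 = 5952
R = 5952 + 6385 = 12337; wraps to -4047 = 11000000110001
R = −(-4047) = 4047 = 00111111001111

00111111001111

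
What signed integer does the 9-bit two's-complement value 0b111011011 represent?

-37

MSB is 1, so the value is negative.
Unsigned reading: 475. Subtract 2^9 = 512: 475 − 512 = -37.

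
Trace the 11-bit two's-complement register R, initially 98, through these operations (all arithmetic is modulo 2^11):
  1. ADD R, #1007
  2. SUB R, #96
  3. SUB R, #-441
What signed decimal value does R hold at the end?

-598

Start: R = 98 = 00001100010.
R = 98 + 1007 = 1105; wraps to -943 = 10001010001
R = -943 − 96 = -1039; wraps to 1009 = 01111110001
R = 1009 − (-441) = 1450; wraps to -598 = 10110101010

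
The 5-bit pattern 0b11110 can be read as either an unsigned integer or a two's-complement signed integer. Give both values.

Unsigned: 11110 = 30.
Signed: MSB=1 → 30 − 32 = -2.

unsigned = 30, signed = -2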